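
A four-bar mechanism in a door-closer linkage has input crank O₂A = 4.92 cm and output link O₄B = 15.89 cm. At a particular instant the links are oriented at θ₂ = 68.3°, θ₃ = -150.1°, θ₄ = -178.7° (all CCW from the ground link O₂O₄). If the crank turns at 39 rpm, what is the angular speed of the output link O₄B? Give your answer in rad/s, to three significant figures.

1.64

ω₂ = 4.084 rad/s (from 39 rpm).
Differentiating the loop-closure r₂e^{iθ₂}+r₃e^{iθ₃}=r₁+r₄e^{iθ₄} gives r₂ω₂e^{iθ₂}+r₃ω₃e^{iθ₃}=r₄ω₄e^{iθ₄}.
Eliminating the other unknown: ω₄ = r₂ω₂ sin(θ₂−θ₃) / [r₄ sin(θ₄−θ₃)].
Numerator sine = -0.62115; denominator sine = -0.47869.
Result = 0.0492·4.084·(-0.62115) / (0.1589·(-0.47869)) = +1.6409 rad/s; magnitude 1.6409 rad/s.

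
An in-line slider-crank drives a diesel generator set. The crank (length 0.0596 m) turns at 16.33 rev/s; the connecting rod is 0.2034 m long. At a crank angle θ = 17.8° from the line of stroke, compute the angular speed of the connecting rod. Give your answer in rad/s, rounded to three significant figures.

28.7

ω = 102.6 rad/s (converted from 16.33 rev/s).
The rod makes angle φ with the slider axis where L sinφ = r sinθ; differentiating, L cosφ·φ̇ = r ω cosθ.
L cosφ = √(L² − r² sin²θ) = 0.20258 m.
|ω_rod| = r ω |cosθ| / √(L² − r² sin²θ) = 0.0596·102.6·0.95213/0.20258 = 28.741 rad/s.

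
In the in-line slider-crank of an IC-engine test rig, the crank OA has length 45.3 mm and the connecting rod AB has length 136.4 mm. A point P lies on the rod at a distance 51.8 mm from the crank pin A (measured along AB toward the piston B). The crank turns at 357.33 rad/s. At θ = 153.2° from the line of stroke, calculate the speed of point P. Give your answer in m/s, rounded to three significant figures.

ω = 357.3 rad/s.  Crank-pin speed |V_A| = rω = 16.187 m/s, perpendicular to OA.
Rod angle: sinφ = −(r/L) sinθ ⇒ φ = -8.612°; ω_rod = −rω cosθ/√(L²−r²sin²θ) = +107.13 rad/s.
V_P = V_A + ω_rod × AP, with AP = 0.0518 m along the rod.
Components: V_Px = −rω sinθ − a·ω_rod·sinφ = -6.4674 m/s;  V_Py = rω cosθ + a·ω_rod·cosφ = -8.9614 m/s.
|V_P| = √(V_Px² + V_Py²) = 11.051 m/s.

11.1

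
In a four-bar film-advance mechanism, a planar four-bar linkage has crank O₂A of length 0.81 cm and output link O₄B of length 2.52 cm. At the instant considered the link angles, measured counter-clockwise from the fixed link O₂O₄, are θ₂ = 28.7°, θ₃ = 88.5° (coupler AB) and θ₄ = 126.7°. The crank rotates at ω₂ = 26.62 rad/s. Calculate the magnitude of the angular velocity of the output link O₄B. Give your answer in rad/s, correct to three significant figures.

12.0

ω₂ = 26.62 rad/s
Differentiating the loop-closure r₂e^{iθ₂}+r₃e^{iθ₃}=r₁+r₄e^{iθ₄} gives r₂ω₂e^{iθ₂}+r₃ω₃e^{iθ₃}=r₄ω₄e^{iθ₄}.
Eliminating the other unknown: ω₄ = r₂ω₂ sin(θ₂−θ₃) / [r₄ sin(θ₄−θ₃)].
Numerator sine = -0.86427; denominator sine = +0.61841.
Result = 0.0081·26.62·(-0.86427) / (0.0252·(+0.61841)) = -11.958 rad/s; magnitude 11.958 rad/s.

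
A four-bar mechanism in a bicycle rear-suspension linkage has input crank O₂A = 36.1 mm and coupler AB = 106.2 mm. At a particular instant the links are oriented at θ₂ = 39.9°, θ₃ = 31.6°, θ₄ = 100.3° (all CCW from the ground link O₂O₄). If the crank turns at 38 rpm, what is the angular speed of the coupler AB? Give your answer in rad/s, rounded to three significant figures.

ω₂ = 3.979 rad/s (from 38 rpm).
Differentiating the loop-closure r₂e^{iθ₂}+r₃e^{iθ₃}=r₁+r₄e^{iθ₄} gives r₂ω₂e^{iθ₂}+r₃ω₃e^{iθ₃}=r₄ω₄e^{iθ₄}.
Eliminating the other unknown: ω₃ = r₂ω₂ sin(θ₄−θ₂) / [r₃ sin(θ₃−θ₄)].
Numerator sine = +0.86949; denominator sine = -0.93169.
Result = 0.0361·3.979·(+0.86949) / (0.1062·(-0.93169)) = -1.2624 rad/s; magnitude 1.2624 rad/s.

1.26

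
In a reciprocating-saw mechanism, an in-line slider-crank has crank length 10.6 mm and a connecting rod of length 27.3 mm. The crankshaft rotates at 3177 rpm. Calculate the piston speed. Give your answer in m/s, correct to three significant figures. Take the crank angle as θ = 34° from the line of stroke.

2.62

ω = 2π·3177/60 = 332.7 rad/s
For an in-line slider-crank, x = r cosθ + √(L² − r² sin²θ), so v = −rω sinθ·[1 + r cosθ/√(L² − r² sin²θ)].
With r = 0.0106 m, L = 0.0273 m, θ = 34°: √(L² − r² sin²θ) = 0.026649 m.
v = −0.0106·332.7·0.55919·[1 + 0.0106·0.82904/0.026649] = -2.6223 m/s.
|v| = 2.6223 m/s.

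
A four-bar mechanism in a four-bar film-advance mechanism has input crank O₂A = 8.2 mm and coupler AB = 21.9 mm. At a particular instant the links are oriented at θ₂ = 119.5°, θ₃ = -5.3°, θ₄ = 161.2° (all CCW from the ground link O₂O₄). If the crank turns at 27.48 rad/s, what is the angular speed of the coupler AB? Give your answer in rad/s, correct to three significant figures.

ω₂ = 27.48 rad/s
Differentiating the loop-closure r₂e^{iθ₂}+r₃e^{iθ₃}=r₁+r₄e^{iθ₄} gives r₂ω₂e^{iθ₂}+r₃ω₃e^{iθ₃}=r₄ω₄e^{iθ₄}.
Eliminating the other unknown: ω₃ = r₂ω₂ sin(θ₄−θ₂) / [r₃ sin(θ₃−θ₄)].
Numerator sine = +0.66523; denominator sine = -0.23345.
Result = 0.0082·27.48·(+0.66523) / (0.0219·(-0.23345)) = -29.321 rad/s; magnitude 29.321 rad/s.

29.3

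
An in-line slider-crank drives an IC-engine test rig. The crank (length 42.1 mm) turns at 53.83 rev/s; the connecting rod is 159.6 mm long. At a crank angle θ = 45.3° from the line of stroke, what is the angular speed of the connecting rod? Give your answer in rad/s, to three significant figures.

ω = 338.2 rad/s (converted from 53.83 rev/s).
The rod makes angle φ with the slider axis where L sinφ = r sinθ; differentiating, L cosφ·φ̇ = r ω cosθ.
L cosφ = √(L² − r² sin²θ) = 0.15677 m.
|ω_rod| = r ω |cosθ| / √(L² − r² sin²θ) = 0.0421·338.2·0.70339/0.15677 = 63.889 rad/s.

63.9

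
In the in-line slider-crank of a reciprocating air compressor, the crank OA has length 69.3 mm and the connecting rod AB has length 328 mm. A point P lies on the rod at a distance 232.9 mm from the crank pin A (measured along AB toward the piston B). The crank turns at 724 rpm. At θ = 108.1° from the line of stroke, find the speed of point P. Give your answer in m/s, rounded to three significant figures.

ω = 75.82 rad/s.  Crank-pin speed |V_A| = rω = 5.2541 m/s, perpendicular to OA.
Rod angle: sinφ = −(r/L) sinθ ⇒ φ = -11.585°; ω_rod = −rω cosθ/√(L²−r²sin²θ) = +5.0801 rad/s.
V_P = V_A + ω_rod × AP, with AP = 0.2329 m along the rod.
Components: V_Px = −rω sinθ − a·ω_rod·sinφ = -4.7565 m/s;  V_Py = rω cosθ + a·ω_rod·cosφ = -0.47328 m/s.
|V_P| = √(V_Px² + V_Py²) = 4.78 m/s.

4.78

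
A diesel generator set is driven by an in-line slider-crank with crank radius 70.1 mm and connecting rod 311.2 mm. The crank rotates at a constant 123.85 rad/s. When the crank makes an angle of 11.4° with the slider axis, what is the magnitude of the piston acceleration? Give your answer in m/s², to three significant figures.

ω = 123.8 rad/s
x(θ) = r cosθ + √(L² − r² sin²θ); with ω constant, a = ω²·d²x/dθ².
d²x/dθ² = −r cosθ − r²(cos2θ)/√u − r⁴ sin²2θ/(4u^{3/2}),  u = L² − r² sin²θ = 0.0966535 m².
Substituting r = 0.0701 m, L = 0.3112 m, θ = 11.4°: d²x/dθ² = -0.083318 m.
a = ω²·d²x/dθ² = (123.8)²·(-0.083318) = -1278 m/s²;  |a| = 1278 m/s².

1280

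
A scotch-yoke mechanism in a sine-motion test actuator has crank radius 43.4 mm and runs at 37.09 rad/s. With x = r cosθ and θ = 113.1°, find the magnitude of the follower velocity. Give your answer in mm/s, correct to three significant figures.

ω = 37.09 rad/s
x = r cosθ ⇒ ẋ = −rω sinθ.
|v| = rω|sinθ| = 0.0434·37.09·|sin 113.1°| = 1.4806 m/s = 1480.6 mm/s.

1480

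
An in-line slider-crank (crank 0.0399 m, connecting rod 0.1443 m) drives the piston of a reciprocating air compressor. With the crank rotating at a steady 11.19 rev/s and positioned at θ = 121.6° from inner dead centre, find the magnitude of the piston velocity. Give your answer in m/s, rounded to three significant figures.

2.03

ω = 2π·11.2 = 70.31 rad/s
For an in-line slider-crank, x = r cosθ + √(L² − r² sin²θ), so v = −rω sinθ·[1 + r cosθ/√(L² − r² sin²θ)].
With r = 0.0399 m, L = 0.1443 m, θ = 121.6°: √(L² − r² sin²θ) = 0.14024 m.
v = −0.0399·70.31·0.85173·[1 + 0.0399·-0.52399/0.14024] = -2.0332 m/s.
|v| = 2.0332 m/s.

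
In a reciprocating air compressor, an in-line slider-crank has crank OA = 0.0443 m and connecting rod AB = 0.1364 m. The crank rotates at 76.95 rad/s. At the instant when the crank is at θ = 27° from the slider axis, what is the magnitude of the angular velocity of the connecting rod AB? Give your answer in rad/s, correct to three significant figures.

ω = 76.95 rad/s
The rod makes angle φ with the slider axis where L sinφ = r sinθ; differentiating, L cosφ·φ̇ = r ω cosθ.
L cosφ = √(L² − r² sin²θ) = 0.13491 m.
|ω_rod| = r ω |cosθ| / √(L² − r² sin²θ) = 0.0443·76.95·0.89101/0.13491 = 22.514 rad/s.

22.5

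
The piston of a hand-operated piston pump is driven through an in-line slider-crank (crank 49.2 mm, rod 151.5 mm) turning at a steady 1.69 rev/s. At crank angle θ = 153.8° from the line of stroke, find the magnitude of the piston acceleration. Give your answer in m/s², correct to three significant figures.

3.84

ω = 2π·1.69 = 10.62 rad/s
x(θ) = r cosθ + √(L² − r² sin²θ); with ω constant, a = ω²·d²x/dθ².
d²x/dθ² = −r cosθ − r²(cos2θ)/√u − r⁴ sin²2θ/(4u^{3/2}),  u = L² − r² sin²θ = 0.0224804 m².
Substituting r = 0.0492 m, L = 0.1515 m, θ = 153.8°: d²x/dθ² = +0.034022 m.
a = ω²·d²x/dθ² = (10.62)²·(+0.034022) = +3.8361 m/s²;  |a| = 3.8361 m/s².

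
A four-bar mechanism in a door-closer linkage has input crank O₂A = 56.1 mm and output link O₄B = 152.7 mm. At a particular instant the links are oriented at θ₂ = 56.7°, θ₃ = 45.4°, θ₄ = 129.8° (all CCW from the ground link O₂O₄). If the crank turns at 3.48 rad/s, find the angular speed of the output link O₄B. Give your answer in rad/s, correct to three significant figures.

ω₂ = 3.48 rad/s
Differentiating the loop-closure r₂e^{iθ₂}+r₃e^{iθ₃}=r₁+r₄e^{iθ₄} gives r₂ω₂e^{iθ₂}+r₃ω₃e^{iθ₃}=r₄ω₄e^{iθ₄}.
Eliminating the other unknown: ω₄ = r₂ω₂ sin(θ₂−θ₃) / [r₄ sin(θ₄−θ₃)].
Numerator sine = +0.19595; denominator sine = +0.99523.
Result = 0.0561·3.48·(+0.19595) / (0.1527·(+0.99523)) = +0.25172 rad/s; magnitude 0.25172 rad/s.

0.252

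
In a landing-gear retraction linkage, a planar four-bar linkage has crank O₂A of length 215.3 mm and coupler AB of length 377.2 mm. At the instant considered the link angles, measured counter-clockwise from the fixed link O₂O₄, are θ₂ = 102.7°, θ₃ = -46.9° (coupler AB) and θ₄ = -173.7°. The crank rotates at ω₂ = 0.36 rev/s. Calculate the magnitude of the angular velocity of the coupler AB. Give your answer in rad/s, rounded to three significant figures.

ω₂ = 2.262 rad/s (from 0.36 rev/s).
Differentiating the loop-closure r₂e^{iθ₂}+r₃e^{iθ₃}=r₁+r₄e^{iθ₄} gives r₂ω₂e^{iθ₂}+r₃ω₃e^{iθ₃}=r₄ω₄e^{iθ₄}.
Eliminating the other unknown: ω₃ = r₂ω₂ sin(θ₄−θ₂) / [r₃ sin(θ₃−θ₄)].
Numerator sine = +0.99377; denominator sine = +0.80073.
Result = 0.2153·2.262·(+0.99377) / (0.3772·(+0.80073)) = +1.6023 rad/s; magnitude 1.6023 rad/s.

1.60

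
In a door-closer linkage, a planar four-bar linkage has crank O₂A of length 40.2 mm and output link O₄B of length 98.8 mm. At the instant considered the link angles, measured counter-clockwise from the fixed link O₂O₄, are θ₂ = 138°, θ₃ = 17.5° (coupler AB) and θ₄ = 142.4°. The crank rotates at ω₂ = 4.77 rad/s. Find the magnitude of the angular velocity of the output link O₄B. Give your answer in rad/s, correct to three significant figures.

ω₂ = 4.77 rad/s
Differentiating the loop-closure r₂e^{iθ₂}+r₃e^{iθ₃}=r₁+r₄e^{iθ₄} gives r₂ω₂e^{iθ₂}+r₃ω₃e^{iθ₃}=r₄ω₄e^{iθ₄}.
Eliminating the other unknown: ω₄ = r₂ω₂ sin(θ₂−θ₃) / [r₄ sin(θ₄−θ₃)].
Numerator sine = +0.86163; denominator sine = +0.82015.
Result = 0.0402·4.77·(+0.86163) / (0.0988·(+0.82015)) = +2.039 rad/s; magnitude 2.039 rad/s.

2.04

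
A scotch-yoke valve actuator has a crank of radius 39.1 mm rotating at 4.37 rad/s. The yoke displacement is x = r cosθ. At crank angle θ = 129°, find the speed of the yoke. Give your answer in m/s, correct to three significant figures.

0.133

ω = 4.37 rad/s
x = r cosθ ⇒ ẋ = −rω sinθ.
|v| = rω|sinθ| = 0.0391·4.37·|sin 129°| = 0.13279 m/s.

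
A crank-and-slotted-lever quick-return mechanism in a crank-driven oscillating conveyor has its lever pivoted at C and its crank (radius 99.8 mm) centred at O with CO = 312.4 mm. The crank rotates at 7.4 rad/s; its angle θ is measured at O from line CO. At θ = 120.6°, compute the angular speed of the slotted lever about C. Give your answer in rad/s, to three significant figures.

0.577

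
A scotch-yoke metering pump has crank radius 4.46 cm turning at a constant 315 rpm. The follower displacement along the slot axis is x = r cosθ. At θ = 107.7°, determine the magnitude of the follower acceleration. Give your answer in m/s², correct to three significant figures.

14.8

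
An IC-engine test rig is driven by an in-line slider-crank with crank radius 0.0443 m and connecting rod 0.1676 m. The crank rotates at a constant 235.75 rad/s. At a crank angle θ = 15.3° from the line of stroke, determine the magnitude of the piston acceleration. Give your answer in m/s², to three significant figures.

ω = 235.8 rad/s
x(θ) = r cosθ + √(L² − r² sin²θ); with ω constant, a = ω²·d²x/dθ².
d²x/dθ² = −r cosθ − r²(cos2θ)/√u − r⁴ sin²2θ/(4u^{3/2}),  u = L² − r² sin²θ = 0.0279531 m².
Substituting r = 0.0443 m, L = 0.1676 m, θ = 15.3°: d²x/dθ² = -0.052887 m.
a = ω²·d²x/dθ² = (235.8)²·(-0.052887) = -2939.3 m/s²;  |a| = 2939.3 m/s².

2940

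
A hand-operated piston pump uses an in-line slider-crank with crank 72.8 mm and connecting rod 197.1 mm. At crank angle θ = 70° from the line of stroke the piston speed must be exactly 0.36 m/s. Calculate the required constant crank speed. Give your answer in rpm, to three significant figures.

44.3

For an in-line slider-crank, |v_piston| = rω|sinθ|·[1 + r cosθ/√(L² − r² sin²θ)].
With r = 0.0728 m, L = 0.1971 m, θ = 70°: the bracketed kinematic factor |dx/dθ| = 0.077624 m.
ω = v/|dx/dθ| = 0.36/0.077624 = 4.6377 rad/s.
N = 60ω/(2π) = 44.287 rpm.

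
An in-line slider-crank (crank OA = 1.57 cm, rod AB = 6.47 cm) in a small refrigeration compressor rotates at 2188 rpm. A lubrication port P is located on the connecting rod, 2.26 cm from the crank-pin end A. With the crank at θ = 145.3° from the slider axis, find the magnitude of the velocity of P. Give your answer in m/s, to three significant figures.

2.71

ω = 229.1 rad/s.  Crank-pin speed |V_A| = rω = 3.5973 m/s, perpendicular to OA.
Rod angle: sinφ = −(r/L) sinθ ⇒ φ = -7.940°; ω_rod = −rω cosθ/√(L²−r²sin²θ) = +46.153 rad/s.
V_P = V_A + ω_rod × AP, with AP = 0.0226 m along the rod.
Components: V_Px = −rω sinθ − a·ω_rod·sinφ = -1.9038 m/s;  V_Py = rω cosθ + a·ω_rod·cosφ = -1.9244 m/s.
|V_P| = √(V_Px² + V_Py²) = 2.707 m/s.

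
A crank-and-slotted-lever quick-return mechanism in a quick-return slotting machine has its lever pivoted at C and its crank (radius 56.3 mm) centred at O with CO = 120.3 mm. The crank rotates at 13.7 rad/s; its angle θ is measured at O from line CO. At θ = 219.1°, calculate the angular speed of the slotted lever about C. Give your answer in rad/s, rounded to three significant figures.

4.01

ω = 13.7 rad/s
Crank pin A relative to C: A = (d + r cosθ, r sinθ); lever angle φ = atan2(r sinθ, d + r cosθ).
Differentiating tanφ: φ̇ = rω(d cosθ + r)/(d² + r² + 2dr cosθ).
d² + r² + 2dr cosθ = |CA|² = 0.00712963 m²;  d cosθ + r = -0.037058 m.
|ω_lever| = |0.0563·13.7·-0.037058| / 0.00712963 = 4.0091 rad/s.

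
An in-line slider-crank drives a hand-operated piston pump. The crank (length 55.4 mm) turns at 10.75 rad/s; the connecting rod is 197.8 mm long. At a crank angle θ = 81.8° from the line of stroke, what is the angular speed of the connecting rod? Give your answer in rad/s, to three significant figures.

0.447

ω = 10.75 rad/s
The rod makes angle φ with the slider axis where L sinφ = r sinθ; differentiating, L cosφ·φ̇ = r ω cosθ.
L cosφ = √(L² − r² sin²θ) = 0.19005 m.
|ω_rod| = r ω |cosθ| / √(L² − r² sin²θ) = 0.0554·10.75·0.14263/0.19005 = 0.44695 rad/s.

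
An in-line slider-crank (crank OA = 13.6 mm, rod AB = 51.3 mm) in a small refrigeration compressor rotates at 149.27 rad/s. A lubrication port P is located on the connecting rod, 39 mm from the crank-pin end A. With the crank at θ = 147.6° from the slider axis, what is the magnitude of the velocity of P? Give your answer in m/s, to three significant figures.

0.990

ω = 149.3 rad/s.  Crank-pin speed |V_A| = rω = 2.0301 m/s, perpendicular to OA.
Rod angle: sinφ = −(r/L) sinθ ⇒ φ = -8.167°; ω_rod = −rω cosθ/√(L²−r²sin²θ) = +33.755 rad/s.
V_P = V_A + ω_rod × AP, with AP = 0.039 m along the rod.
Components: V_Px = −rω sinθ − a·ω_rod·sinφ = -0.90077 m/s;  V_Py = rω cosθ + a·ω_rod·cosφ = -0.41097 m/s.
|V_P| = √(V_Px² + V_Py²) = 0.99009 m/s.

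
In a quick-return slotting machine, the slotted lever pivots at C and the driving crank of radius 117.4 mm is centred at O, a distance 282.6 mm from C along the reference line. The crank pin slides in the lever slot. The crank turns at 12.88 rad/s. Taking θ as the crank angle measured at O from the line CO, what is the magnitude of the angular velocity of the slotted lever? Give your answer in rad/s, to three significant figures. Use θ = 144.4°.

4.28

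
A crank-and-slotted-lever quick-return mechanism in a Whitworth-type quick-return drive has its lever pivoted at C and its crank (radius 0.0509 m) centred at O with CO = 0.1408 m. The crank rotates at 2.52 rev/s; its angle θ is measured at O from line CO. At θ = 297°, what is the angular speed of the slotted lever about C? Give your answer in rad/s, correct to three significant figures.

3.20

ω = 15.83 rad/s (from 2.52 rev/s).
Crank pin A relative to C: A = (d + r cosθ, r sinθ); lever angle φ = atan2(r sinθ, d + r cosθ).
Differentiating tanφ: φ̇ = rω(d cosθ + r)/(d² + r² + 2dr cosθ).
d² + r² + 2dr cosθ = |CA|² = 0.0289227 m²;  d cosθ + r = +0.11482 m.
|ω_lever| = |0.0509·15.83·+0.11482| / 0.0289227 = 3.1995 rad/s.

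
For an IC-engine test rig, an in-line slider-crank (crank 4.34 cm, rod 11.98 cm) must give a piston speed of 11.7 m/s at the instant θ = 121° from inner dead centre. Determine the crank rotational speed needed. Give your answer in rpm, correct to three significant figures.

For an in-line slider-crank, |v_piston| = rω|sinθ|·[1 + r cosθ/√(L² − r² sin²θ)].
With r = 0.0434 m, L = 0.1198 m, θ = 121°: the bracketed kinematic factor |dx/dθ| = 0.029899 m.
ω = v/|dx/dθ| = 11.7/0.029899 = 391.32 rad/s.
N = 60ω/(2π) = 3736.8 rpm.

3740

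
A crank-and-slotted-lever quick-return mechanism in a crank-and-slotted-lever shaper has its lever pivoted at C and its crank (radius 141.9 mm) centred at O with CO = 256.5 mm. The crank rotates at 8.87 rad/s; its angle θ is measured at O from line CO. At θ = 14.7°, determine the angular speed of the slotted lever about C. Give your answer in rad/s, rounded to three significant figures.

ω = 8.87 rad/s
Crank pin A relative to C: A = (d + r cosθ, r sinθ); lever angle φ = atan2(r sinθ, d + r cosθ).
Differentiating tanφ: φ̇ = rω(d cosθ + r)/(d² + r² + 2dr cosθ).
d² + r² + 2dr cosθ = |CA|² = 0.15634 m²;  d cosθ + r = +0.39 m.
|ω_lever| = |0.1419·8.87·+0.39| / 0.15634 = 3.1398 rad/s.

3.14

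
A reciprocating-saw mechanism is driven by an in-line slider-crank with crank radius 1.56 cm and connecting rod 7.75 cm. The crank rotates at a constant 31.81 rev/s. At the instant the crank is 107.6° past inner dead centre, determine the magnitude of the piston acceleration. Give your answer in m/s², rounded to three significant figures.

292

ω = 2π·31.8 = 199.9 rad/s
x(θ) = r cosθ + √(L² − r² sin²θ); with ω constant, a = ω²·d²x/dθ².
d²x/dθ² = −r cosθ − r²(cos2θ)/√u − r⁴ sin²2θ/(4u^{3/2}),  u = L² − r² sin²θ = 0.00578514 m².
Substituting r = 0.0156 m, L = 0.0775 m, θ = 107.6°: d²x/dθ² = +0.0073203 m.
a = ω²·d²x/dθ² = (199.9)²·(+0.0073203) = +292.43 m/s²;  |a| = 292.43 m/s².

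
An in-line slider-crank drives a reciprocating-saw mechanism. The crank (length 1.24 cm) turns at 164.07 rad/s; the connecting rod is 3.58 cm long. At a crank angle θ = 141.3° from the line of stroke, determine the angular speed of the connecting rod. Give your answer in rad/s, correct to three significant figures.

ω = 164.1 rad/s
The rod makes angle φ with the slider axis where L sinφ = r sinθ; differentiating, L cosφ·φ̇ = r ω cosθ.
L cosφ = √(L² − r² sin²θ) = 0.03495 m.
|ω_rod| = r ω |cosθ| / √(L² − r² sin²θ) = 0.0124·164.1·0.78043/0.03495 = 45.429 rad/s.

45.4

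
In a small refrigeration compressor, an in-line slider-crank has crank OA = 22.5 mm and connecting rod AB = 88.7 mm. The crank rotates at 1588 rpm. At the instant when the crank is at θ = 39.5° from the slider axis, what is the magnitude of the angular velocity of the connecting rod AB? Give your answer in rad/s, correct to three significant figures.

ω = 166.3 rad/s (converted from 1588 rpm).
The rod makes angle φ with the slider axis where L sinφ = r sinθ; differentiating, L cosφ·φ̇ = r ω cosθ.
L cosφ = √(L² − r² sin²θ) = 0.087538 m.
|ω_rod| = r ω |cosθ| / √(L² − r² sin²θ) = 0.0225·166.3·0.77162/0.087538 = 32.982 rad/s.

33.0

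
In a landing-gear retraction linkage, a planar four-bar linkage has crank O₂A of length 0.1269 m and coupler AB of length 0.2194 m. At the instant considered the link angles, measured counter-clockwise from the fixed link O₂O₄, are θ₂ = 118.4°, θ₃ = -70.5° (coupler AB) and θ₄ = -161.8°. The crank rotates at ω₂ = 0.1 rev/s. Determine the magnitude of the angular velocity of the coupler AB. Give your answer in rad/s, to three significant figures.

ω₂ = 0.6283 rad/s (from 0.1 rev/s).
Differentiating the loop-closure r₂e^{iθ₂}+r₃e^{iθ₃}=r₁+r₄e^{iθ₄} gives r₂ω₂e^{iθ₂}+r₃ω₃e^{iθ₃}=r₄ω₄e^{iθ₄}.
Eliminating the other unknown: ω₃ = r₂ω₂ sin(θ₄−θ₂) / [r₃ sin(θ₃−θ₄)].
Numerator sine = +0.98420; denominator sine = +0.99974.
Result = 0.1269·0.6283·(+0.98420) / (0.2194·(+0.99974)) = +0.35777 rad/s; magnitude 0.35777 rad/s.

0.358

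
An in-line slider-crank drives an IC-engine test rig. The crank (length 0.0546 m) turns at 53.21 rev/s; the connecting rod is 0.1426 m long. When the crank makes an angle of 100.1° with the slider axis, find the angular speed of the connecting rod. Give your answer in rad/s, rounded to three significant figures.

ω = 334.3 rad/s (converted from 53.21 rev/s).
The rod makes angle φ with the slider axis where L sinφ = r sinθ; differentiating, L cosφ·φ̇ = r ω cosθ.
L cosφ = √(L² − r² sin²θ) = 0.13208 m.
|ω_rod| = r ω |cosθ| / √(L² − r² sin²θ) = 0.0546·334.3·0.17537/0.13208 = 24.237 rad/s.

24.2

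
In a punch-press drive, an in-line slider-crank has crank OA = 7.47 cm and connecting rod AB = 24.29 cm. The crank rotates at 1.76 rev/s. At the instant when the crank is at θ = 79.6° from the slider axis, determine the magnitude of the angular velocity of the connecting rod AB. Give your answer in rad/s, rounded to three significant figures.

ω = 11.06 rad/s (converted from 1.76 rev/s).
The rod makes angle φ with the slider axis where L sinφ = r sinθ; differentiating, L cosφ·φ̇ = r ω cosθ.
L cosφ = √(L² − r² sin²θ) = 0.23152 m.
|ω_rod| = r ω |cosθ| / √(L² − r² sin²θ) = 0.0747·11.06·0.18052/0.23152 = 0.64409 rad/s.

0.644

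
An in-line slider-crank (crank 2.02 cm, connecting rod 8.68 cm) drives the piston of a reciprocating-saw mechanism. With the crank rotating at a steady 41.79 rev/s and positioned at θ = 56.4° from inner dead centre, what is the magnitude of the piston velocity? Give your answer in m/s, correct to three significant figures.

ω = 2π·41.8 = 262.6 rad/s
For an in-line slider-crank, x = r cosθ + √(L² − r² sin²θ), so v = −rω sinθ·[1 + r cosθ/√(L² − r² sin²θ)].
With r = 0.0202 m, L = 0.0868 m, θ = 56.4°: √(L² − r² sin²θ) = 0.085154 m.
v = −0.0202·262.6·0.83292·[1 + 0.0202·0.55339/0.085154] = -4.9978 m/s.
|v| = 4.9978 m/s.

5.00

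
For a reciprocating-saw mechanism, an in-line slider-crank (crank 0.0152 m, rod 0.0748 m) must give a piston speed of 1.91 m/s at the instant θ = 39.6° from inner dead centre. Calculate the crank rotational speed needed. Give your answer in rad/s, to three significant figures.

For an in-line slider-crank, |v_piston| = rω|sinθ|·[1 + r cosθ/√(L² − r² sin²θ)].
With r = 0.0152 m, L = 0.0748 m, θ = 39.6°: the bracketed kinematic factor |dx/dθ| = 0.011219 m.
ω = v/|dx/dθ| = 1.91/0.011219 = 170.25 rad/s.

170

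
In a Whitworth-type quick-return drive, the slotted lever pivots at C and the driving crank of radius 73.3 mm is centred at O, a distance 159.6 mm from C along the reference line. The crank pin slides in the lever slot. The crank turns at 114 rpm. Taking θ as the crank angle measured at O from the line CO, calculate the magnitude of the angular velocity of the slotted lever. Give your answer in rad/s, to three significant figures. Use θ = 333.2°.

ω = 11.94 rad/s (from 114 rpm).
Crank pin A relative to C: A = (d + r cosθ, r sinθ); lever angle φ = atan2(r sinθ, d + r cosθ).
Differentiating tanφ: φ̇ = rω(d cosθ + r)/(d² + r² + 2dr cosθ).
d² + r² + 2dr cosθ = |CA|² = 0.0517292 m²;  d cosθ + r = +0.21576 m.
|ω_lever| = |0.0733·11.94·+0.21576| / 0.0517292 = 3.6498 rad/s.

3.65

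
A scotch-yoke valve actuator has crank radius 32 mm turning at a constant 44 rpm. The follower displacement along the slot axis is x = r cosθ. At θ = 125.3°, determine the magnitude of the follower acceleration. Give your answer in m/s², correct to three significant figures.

ω = 4.608 rad/s (from 44 rpm).
x = r cosθ ⇒ ẍ = −rω² cosθ (ω constant).
|a| = rω²|cosθ| = 0.032·(4.608)²·|cos 125.3°| = 0.39258 m/s².

0.393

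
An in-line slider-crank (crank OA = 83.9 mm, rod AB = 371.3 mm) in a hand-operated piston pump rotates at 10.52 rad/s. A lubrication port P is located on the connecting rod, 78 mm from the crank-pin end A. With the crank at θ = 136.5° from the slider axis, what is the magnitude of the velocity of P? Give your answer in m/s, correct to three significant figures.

ω = 10.52 rad/s.  Crank-pin speed |V_A| = rω = 0.88263 m/s, perpendicular to OA.
Rod angle: sinφ = −(r/L) sinθ ⇒ φ = -8.948°; ω_rod = −rω cosθ/√(L²−r²sin²θ) = +1.7456 rad/s.
V_P = V_A + ω_rod × AP, with AP = 0.078 m along the rod.
Components: V_Px = −rω sinθ − a·ω_rod·sinφ = -0.58638 m/s;  V_Py = rω cosθ + a·ω_rod·cosφ = -0.50574 m/s.
|V_P| = √(V_Px² + V_Py²) = 0.77435 m/s.

0.774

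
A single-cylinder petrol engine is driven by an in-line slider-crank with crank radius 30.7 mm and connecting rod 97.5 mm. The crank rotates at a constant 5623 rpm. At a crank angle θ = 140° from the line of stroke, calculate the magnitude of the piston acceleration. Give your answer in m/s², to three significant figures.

ω = 2π·5623/60 = 588.8 rad/s
x(θ) = r cosθ + √(L² − r² sin²θ); with ω constant, a = ω²·d²x/dθ².
d²x/dθ² = −r cosθ − r²(cos2θ)/√u − r⁴ sin²2θ/(4u^{3/2}),  u = L² − r² sin²θ = 0.00911684 m².
Substituting r = 0.0307 m, L = 0.0975 m, θ = 140°: d²x/dθ² = +0.021556 m.
a = ω²·d²x/dθ² = (588.8)²·(+0.021556) = +7474.2 m/s²;  |a| = 7474.2 m/s².

7470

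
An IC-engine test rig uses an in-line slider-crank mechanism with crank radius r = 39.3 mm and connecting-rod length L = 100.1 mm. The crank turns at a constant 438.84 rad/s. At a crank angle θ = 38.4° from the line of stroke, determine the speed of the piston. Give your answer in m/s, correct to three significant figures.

ω = 438.8 rad/s
For an in-line slider-crank, x = r cosθ + √(L² − r² sin²θ), so v = −rω sinθ·[1 + r cosθ/√(L² − r² sin²θ)].
With r = 0.0393 m, L = 0.1001 m, θ = 38.4°: √(L² − r² sin²θ) = 0.097078 m.
v = −0.0393·438.8·0.62115·[1 + 0.0393·0.78369/0.097078] = -14.111 m/s.
|v| = 14.111 m/s.

14.1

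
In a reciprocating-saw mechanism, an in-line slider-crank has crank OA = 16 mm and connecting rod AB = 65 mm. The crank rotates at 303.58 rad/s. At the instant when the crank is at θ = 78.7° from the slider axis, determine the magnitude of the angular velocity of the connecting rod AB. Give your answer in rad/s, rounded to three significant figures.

15.1

ω = 303.6 rad/s
The rod makes angle φ with the slider axis where L sinφ = r sinθ; differentiating, L cosφ·φ̇ = r ω cosθ.
L cosφ = √(L² − r² sin²θ) = 0.063078 m.
|ω_rod| = r ω |cosθ| / √(L² − r² sin²θ) = 0.016·303.6·0.19595/0.063078 = 15.089 rad/s.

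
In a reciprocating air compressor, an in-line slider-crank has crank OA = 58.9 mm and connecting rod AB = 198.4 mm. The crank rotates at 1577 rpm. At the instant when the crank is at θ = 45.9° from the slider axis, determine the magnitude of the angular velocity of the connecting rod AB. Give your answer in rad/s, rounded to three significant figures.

34.9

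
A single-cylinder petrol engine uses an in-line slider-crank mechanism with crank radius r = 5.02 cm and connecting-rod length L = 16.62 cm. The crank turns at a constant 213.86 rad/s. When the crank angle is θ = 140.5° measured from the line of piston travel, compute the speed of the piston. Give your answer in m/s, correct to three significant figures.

ω = 213.9 rad/s
For an in-line slider-crank, x = r cosθ + √(L² − r² sin²θ), so v = −rω sinθ·[1 + r cosθ/√(L² − r² sin²θ)].
With r = 0.0502 m, L = 0.1662 m, θ = 140.5°: √(L² − r² sin²θ) = 0.1631 m.
v = −0.0502·213.9·0.63608·[1 + 0.0502·-0.77162/0.1631] = -5.207 m/s.
|v| = 5.207 m/s.

5.21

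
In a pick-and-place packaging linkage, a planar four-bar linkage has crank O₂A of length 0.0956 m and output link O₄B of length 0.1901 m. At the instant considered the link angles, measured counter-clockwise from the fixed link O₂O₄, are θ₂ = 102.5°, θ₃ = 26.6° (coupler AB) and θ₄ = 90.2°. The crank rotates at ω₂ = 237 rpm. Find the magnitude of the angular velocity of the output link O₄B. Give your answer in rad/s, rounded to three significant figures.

13.5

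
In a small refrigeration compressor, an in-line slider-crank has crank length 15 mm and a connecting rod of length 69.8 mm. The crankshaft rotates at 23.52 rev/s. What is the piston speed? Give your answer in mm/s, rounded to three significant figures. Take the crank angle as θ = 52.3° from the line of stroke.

1990

ω = 2π·23.5 = 147.8 rad/s
For an in-line slider-crank, x = r cosθ + √(L² − r² sin²θ), so v = −rω sinθ·[1 + r cosθ/√(L² − r² sin²θ)].
With r = 0.015 m, L = 0.0698 m, θ = 52.3°: √(L² − r² sin²θ) = 0.068784 m.
v = −0.015·147.8·0.79122·[1 + 0.015·0.61153/0.068784] = -1.9878 m/s.
|v| = 1.9878 m/s = 1987.8 mm/s.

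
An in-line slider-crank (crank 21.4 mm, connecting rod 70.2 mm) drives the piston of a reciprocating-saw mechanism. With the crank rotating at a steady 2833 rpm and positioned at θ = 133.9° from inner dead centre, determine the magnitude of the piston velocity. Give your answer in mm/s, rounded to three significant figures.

ω = 2π·2833/60 = 296.7 rad/s
For an in-line slider-crank, x = r cosθ + √(L² − r² sin²θ), so v = −rω sinθ·[1 + r cosθ/√(L² − r² sin²θ)].
With r = 0.0214 m, L = 0.0702 m, θ = 133.9°: √(L² − r² sin²θ) = 0.068486 m.
v = −0.0214·296.7·0.72055·[1 + 0.0214·-0.69340/0.068486] = -3.5834 m/s.
|v| = 3.5834 m/s = 3583.4 mm/s.

3580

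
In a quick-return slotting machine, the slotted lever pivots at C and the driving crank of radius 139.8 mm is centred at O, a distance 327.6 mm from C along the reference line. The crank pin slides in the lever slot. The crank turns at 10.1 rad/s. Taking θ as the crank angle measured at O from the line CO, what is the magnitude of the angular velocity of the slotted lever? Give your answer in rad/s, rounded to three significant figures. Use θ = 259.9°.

ω = 10.1 rad/s
Crank pin A relative to C: A = (d + r cosθ, r sinθ); lever angle φ = atan2(r sinθ, d + r cosθ).
Differentiating tanφ: φ̇ = rω(d cosθ + r)/(d² + r² + 2dr cosθ).
d² + r² + 2dr cosθ = |CA|² = 0.110803 m²;  d cosθ + r = +0.08235 m.
|ω_lever| = |0.1398·10.1·+0.08235| / 0.110803 = 1.0494 rad/s.

1.05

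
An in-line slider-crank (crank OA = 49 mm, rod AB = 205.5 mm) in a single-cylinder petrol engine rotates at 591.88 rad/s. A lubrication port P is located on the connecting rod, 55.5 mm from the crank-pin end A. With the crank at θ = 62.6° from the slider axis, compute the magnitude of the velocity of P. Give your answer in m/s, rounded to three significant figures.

ω = 591.9 rad/s.  Crank-pin speed |V_A| = rω = 29.002 m/s, perpendicular to OA.
Rod angle: sinφ = −(r/L) sinθ ⇒ φ = -12.222°; ω_rod = −rω cosθ/√(L²−r²sin²θ) = -66.454 rad/s.
V_P = V_A + ω_rod × AP, with AP = 0.0555 m along the rod.
Components: V_Px = −rω sinθ − a·ω_rod·sinφ = -26.529 m/s;  V_Py = rω cosθ + a·ω_rod·cosφ = +9.7422 m/s.
|V_P| = √(V_Px² + V_Py²) = 28.262 m/s.

28.3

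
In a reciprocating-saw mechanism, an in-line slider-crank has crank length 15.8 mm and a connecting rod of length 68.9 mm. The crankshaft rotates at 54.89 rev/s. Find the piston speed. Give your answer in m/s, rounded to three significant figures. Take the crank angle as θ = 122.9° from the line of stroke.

ω = 2π·54.9 = 344.9 rad/s
For an in-line slider-crank, x = r cosθ + √(L² − r² sin²θ), so v = −rω sinθ·[1 + r cosθ/√(L² − r² sin²θ)].
With r = 0.0158 m, L = 0.0689 m, θ = 122.9°: √(L² − r² sin²θ) = 0.067611 m.
v = −0.0158·344.9·0.83962·[1 + 0.0158·-0.54317/0.067611] = -3.9945 m/s.
|v| = 3.9945 m/s.

3.99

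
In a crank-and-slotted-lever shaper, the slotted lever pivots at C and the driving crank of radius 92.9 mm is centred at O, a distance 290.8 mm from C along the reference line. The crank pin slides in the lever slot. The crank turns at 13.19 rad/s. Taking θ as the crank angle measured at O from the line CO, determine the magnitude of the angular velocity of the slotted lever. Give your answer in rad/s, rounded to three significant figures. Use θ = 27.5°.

3.05

ω = 13.19 rad/s
Crank pin A relative to C: A = (d + r cosθ, r sinθ); lever angle φ = atan2(r sinθ, d + r cosθ).
Differentiating tanφ: φ̇ = rω(d cosθ + r)/(d² + r² + 2dr cosθ).
d² + r² + 2dr cosθ = |CA|² = 0.141121 m²;  d cosθ + r = +0.35084 m.
|ω_lever| = |0.0929·13.19·+0.35084| / 0.141121 = 3.0464 rad/s.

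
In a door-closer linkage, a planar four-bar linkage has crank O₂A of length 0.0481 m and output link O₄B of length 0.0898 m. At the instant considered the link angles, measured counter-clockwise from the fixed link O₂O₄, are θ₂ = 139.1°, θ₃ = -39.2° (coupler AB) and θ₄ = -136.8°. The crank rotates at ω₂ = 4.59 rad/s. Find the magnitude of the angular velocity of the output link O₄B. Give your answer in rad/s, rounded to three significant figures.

0.0736

ω₂ = 4.59 rad/s
Differentiating the loop-closure r₂e^{iθ₂}+r₃e^{iθ₃}=r₁+r₄e^{iθ₄} gives r₂ω₂e^{iθ₂}+r₃ω₃e^{iθ₃}=r₄ω₄e^{iθ₄}.
Eliminating the other unknown: ω₄ = r₂ω₂ sin(θ₂−θ₃) / [r₄ sin(θ₄−θ₃)].
Numerator sine = +0.02967; denominator sine = -0.99122.
Result = 0.0481·4.59·(+0.02967) / (0.0898·(-0.99122)) = -0.073583 rad/s; magnitude 0.073583 rad/s.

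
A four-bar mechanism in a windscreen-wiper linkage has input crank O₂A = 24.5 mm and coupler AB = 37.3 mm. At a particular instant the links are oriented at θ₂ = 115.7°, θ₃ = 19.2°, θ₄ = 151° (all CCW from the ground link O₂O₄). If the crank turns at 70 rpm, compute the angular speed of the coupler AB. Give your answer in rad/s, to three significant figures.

3.73

ω₂ = 7.33 rad/s (from 70 rpm).
Differentiating the loop-closure r₂e^{iθ₂}+r₃e^{iθ₃}=r₁+r₄e^{iθ₄} gives r₂ω₂e^{iθ₂}+r₃ω₃e^{iθ₃}=r₄ω₄e^{iθ₄}.
Eliminating the other unknown: ω₃ = r₂ω₂ sin(θ₄−θ₂) / [r₃ sin(θ₃−θ₄)].
Numerator sine = +0.57786; denominator sine = -0.74548.
Result = 0.0245·7.33·(+0.57786) / (0.0373·(-0.74548)) = -3.7323 rad/s; magnitude 3.7323 rad/s.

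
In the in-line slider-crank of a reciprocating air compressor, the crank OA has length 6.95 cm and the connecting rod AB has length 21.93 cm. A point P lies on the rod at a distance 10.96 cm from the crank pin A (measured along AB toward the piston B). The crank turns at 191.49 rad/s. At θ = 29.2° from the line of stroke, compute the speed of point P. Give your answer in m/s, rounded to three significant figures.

9.41

ω = 191.5 rad/s.  Crank-pin speed |V_A| = rω = 13.309 m/s, perpendicular to OA.
Rod angle: sinφ = −(r/L) sinθ ⇒ φ = -8.894°; ω_rod = −rω cosθ/√(L²−r²sin²θ) = -53.619 rad/s.
V_P = V_A + ω_rod × AP, with AP = 0.1096 m along the rod.
Components: V_Px = −rω sinθ − a·ω_rod·sinφ = -7.4013 m/s;  V_Py = rω cosθ + a·ω_rod·cosφ = +5.8113 m/s.
|V_P| = √(V_Px² + V_Py²) = 9.4101 m/s.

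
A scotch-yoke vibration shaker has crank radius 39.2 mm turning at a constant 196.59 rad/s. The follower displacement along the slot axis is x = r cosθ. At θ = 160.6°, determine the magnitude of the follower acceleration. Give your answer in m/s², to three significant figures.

ω = 196.6 rad/s
x = r cosθ ⇒ ẍ = −rω² cosθ (ω constant).
|a| = rω²|cosθ| = 0.0392·(196.6)²·|cos 160.6°| = 1429 m/s².

1430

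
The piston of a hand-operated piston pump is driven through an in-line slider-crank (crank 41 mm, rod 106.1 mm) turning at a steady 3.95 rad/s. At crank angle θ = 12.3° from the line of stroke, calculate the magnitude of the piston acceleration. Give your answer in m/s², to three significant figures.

ω = 3.95 rad/s
x(θ) = r cosθ + √(L² − r² sin²θ); with ω constant, a = ω²·d²x/dθ².
d²x/dθ² = −r cosθ − r²(cos2θ)/√u − r⁴ sin²2θ/(4u^{3/2}),  u = L² − r² sin²θ = 0.0111809 m².
Substituting r = 0.041 m, L = 0.1061 m, θ = 12.3°: d²x/dθ² = -0.054617 m.
a = ω²·d²x/dθ² = (3.95)²·(-0.054617) = -0.85216 m/s²;  |a| = 0.85216 m/s².

0.852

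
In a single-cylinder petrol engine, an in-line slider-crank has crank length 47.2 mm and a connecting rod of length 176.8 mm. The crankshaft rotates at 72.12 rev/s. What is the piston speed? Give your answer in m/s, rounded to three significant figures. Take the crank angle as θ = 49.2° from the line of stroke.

ω = 2π·72.1 = 453.1 rad/s
For an in-line slider-crank, x = r cosθ + √(L² − r² sin²θ), so v = −rω sinθ·[1 + r cosθ/√(L² − r² sin²θ)].
With r = 0.0472 m, L = 0.1768 m, θ = 49.2°: √(L² − r² sin²θ) = 0.17315 m.
v = −0.0472·453.1·0.75700·[1 + 0.0472·0.65342/0.17315] = -19.075 m/s.
|v| = 19.075 m/s.

19.1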